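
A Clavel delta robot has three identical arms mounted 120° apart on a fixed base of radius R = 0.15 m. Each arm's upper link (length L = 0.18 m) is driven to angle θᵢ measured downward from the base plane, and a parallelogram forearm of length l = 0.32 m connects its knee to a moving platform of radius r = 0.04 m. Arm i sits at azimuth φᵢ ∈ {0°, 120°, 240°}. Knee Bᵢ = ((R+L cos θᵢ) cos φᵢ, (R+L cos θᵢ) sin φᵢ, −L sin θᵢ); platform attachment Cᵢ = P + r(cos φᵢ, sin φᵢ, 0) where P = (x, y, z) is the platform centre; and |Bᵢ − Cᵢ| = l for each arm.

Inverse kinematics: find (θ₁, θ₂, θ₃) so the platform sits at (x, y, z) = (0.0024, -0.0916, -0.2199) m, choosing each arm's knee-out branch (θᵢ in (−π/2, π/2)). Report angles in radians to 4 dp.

rotate P by −φ1: (0.0024, -0.0916, -0.2199)
  e−x'=0.1076;  (l²−L²−(e−x')²−y'²−z²)/2L = 0.0047
  γ=atan2(-0.2199,0.1076)=-1.1157;  ψ=arccos(0.0190)=1.5518;  θ1=γ+ψ≈0.4360
rotate P by −φ2: (-0.0805, 0.0437, -0.2199)
  e−x'=0.1905;  (l²−L²−(e−x')²−y'²−z²)/2L = -0.0460
  γ=atan2(-0.2199,0.1905)=-0.8568;  ψ=arccos(-0.1582)=1.7296;  θ2=γ+ψ≈0.8728
φ3=240.0° → target in arm frame (0.0781, 0.0479)
  e−x'=0.0319;  (l²−L²−(e−x')²−y'²−z²)/2L = 0.0509
  √(A²+B²)=0.2222;  θ3 = -1.4269+1.3395 ≈ -0.0873

θ₁ = 0.4360, θ₂ = 0.8728, θ₃ = -0.0873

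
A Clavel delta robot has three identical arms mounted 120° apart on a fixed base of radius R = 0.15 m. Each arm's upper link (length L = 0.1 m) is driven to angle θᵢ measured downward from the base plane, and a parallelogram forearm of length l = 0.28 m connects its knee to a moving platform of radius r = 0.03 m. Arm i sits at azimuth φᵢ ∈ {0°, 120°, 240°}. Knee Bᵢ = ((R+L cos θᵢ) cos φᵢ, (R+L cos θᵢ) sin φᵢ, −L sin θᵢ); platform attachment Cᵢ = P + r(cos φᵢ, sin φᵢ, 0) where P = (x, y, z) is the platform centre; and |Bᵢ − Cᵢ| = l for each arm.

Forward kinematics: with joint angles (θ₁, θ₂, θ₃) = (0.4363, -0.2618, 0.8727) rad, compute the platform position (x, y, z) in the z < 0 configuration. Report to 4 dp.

arm 1 at φ=0.0°: e+L cos θ1 = 0.2106;  S1 = (0.2106, 0.0000, -0.0423)
φ2=120.0°: virtual centre (-0.1083, 0.1876, 0.0259), radius l
arm 3 at φ=240.0°: e+L cos θ3 = 0.1843;  S3 = (-0.0921, -0.1596, -0.0766)
eliminate P² terms by subtracting sphere 1 from 2 and 3
linear system: -0.6379x+0.3751y = 0.0014−0.1363z; -0.6055x+-0.3192y = -0.0063−-0.0687z
Cramer: x(z) = 0.0044+0.0412z;  y(z) = 0.0114-0.2933z
quadratic in z: (1.0877)z²+(0.0609)z+(-0.0340)=0, √Δ=0.3893 → z ∈ {-0.2069, 0.1509}; z = -0.2069 (taking z<0)
x = -0.0041, y = 0.0721

(-0.0041, 0.0721, -0.2069)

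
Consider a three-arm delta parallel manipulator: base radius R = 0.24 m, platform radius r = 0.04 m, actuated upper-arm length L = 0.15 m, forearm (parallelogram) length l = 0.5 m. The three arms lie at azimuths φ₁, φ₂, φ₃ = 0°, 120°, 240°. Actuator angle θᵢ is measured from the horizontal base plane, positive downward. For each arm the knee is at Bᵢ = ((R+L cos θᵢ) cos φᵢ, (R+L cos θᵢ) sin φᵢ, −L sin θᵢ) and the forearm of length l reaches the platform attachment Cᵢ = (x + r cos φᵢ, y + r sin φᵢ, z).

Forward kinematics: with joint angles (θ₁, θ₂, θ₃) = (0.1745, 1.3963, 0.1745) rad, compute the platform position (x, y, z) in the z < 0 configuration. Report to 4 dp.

φ1=0.0°: virtual centre (0.3477, 0.0000, -0.0260), radius l
arm 2 at φ=120.0°: (R−r)+L cos θ2 = 0.2260;  centre 2 = (-0.1130, 0.1958, -0.1477)
φ3=240.0°: virtual centre (-0.1739, -0.3011, -0.0260), radius l
subtract pairs → two planes through P
[-0.9215 0.3915 -0.2434]·P = -0.0487;  [-1.0432 -0.6023 0.0000]·P = 0.0000
det = 0.9634;  x = 0.0304+-0.1521z,  y = -0.0527+0.2635z
quadratic in z: (1.0926)z²+(0.1209)z+(-0.1459)=0, √Δ=0.8075 → z ∈ {-0.4249, 0.3142}; z = -0.4249 (taking z<0)
x = 0.0951, y = -0.1647

(0.0951, -0.1647, -0.4249)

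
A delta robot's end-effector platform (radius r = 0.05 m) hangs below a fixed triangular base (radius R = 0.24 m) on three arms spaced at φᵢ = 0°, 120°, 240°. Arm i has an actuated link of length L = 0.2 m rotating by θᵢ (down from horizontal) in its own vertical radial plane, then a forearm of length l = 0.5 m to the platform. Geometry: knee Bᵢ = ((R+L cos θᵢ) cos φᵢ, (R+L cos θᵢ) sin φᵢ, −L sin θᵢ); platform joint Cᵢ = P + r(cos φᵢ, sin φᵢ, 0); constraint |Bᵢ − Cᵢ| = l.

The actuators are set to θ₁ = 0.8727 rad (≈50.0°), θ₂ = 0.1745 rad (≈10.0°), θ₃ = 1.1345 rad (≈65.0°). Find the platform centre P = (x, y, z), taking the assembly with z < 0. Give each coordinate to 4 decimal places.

arm 1 at φ=0.0°: (R−r)+L cos θ1 = 0.3186;  O1 = (0.3186, 0.0000, -0.1532)
arm 2 at φ=120.0°: (R−r)+L cos θ2 = 0.3870;  O2 = (-0.1935, 0.3351, -0.0347)
φ3=240.0°: virtual centre (-0.1373, -0.2377, -0.1813), radius l
eliminate P² terms by subtracting sphere 1 from 2 and 3
linear system: -1.0241x+0.6702y = 0.0260−0.2370z; -0.9116x+-0.4755y = -0.0167−-0.0561z
Cramer: x(z) = -0.0010+0.0684z;  y(z) = 0.0372-0.2491z
quadratic in z: (1.0667)z²+(0.2442)z+(-0.1230)=0, √Δ=0.7645 → z ∈ {-0.4728, 0.2439}; z = -0.4728 (taking z<0)
x = -0.0334, y = 0.1550

(-0.0334, 0.1550, -0.4728)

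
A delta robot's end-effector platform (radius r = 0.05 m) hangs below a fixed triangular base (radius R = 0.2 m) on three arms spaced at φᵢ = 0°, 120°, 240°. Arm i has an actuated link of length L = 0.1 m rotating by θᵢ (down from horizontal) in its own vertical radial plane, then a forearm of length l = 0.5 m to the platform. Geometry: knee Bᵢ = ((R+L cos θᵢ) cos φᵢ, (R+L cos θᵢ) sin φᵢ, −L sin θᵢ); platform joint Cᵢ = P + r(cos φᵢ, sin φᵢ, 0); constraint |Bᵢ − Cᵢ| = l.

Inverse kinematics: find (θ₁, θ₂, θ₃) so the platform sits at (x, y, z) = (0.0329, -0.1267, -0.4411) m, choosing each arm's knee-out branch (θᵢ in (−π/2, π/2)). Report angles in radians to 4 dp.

θ₁ = 0.0870, θ₂ = 0.8725, θ₃ = -0.2616

arm 1 (φ=0.0°): x'=0.0329, y'=-0.1267
  e−x'=0.1171;  (l²−L²−(e−x')²−y'²−z²)/2L = 0.0783
  γ=atan2(-0.4411,0.1171)=-1.3113;  ψ=arccos(0.1716)=1.3983;  θ1=γ+ψ≈0.0870
arm 2 (φ=120.0°): x'=-0.1262, y'=0.0349
  A cos θ + B sin θ = C:  0.2762·cos θ + -0.4411·sin θ = -0.1603
  γ=atan2(-0.4411,0.2762)=-1.0114;  ψ=arccos(-0.3080)=1.8839;  θ2=γ+ψ≈0.8725
φ3=240.0° → target in arm frame (0.0933, 0.0918)
  A cos θ + B sin θ = C:  0.0567·cos θ + -0.4411·sin θ = 0.1689
  γ=atan2(-0.4411,0.0567)=-1.4429;  ψ=arccos(0.3798)=1.1813;  θ3=γ+ψ≈-0.2616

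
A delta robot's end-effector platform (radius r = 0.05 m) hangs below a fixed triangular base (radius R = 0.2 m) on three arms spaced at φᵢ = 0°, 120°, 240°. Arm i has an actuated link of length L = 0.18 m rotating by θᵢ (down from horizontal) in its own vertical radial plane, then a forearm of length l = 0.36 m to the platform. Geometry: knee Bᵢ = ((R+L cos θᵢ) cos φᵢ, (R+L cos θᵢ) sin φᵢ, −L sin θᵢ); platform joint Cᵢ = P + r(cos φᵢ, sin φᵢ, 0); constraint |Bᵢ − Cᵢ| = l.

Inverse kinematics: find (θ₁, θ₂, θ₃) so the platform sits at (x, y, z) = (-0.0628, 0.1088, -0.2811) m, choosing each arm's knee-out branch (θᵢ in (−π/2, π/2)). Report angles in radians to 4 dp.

φ1=0.0° → target in arm frame (-0.0628, 0.1088)
  A cos θ + B sin θ = C:  0.2128·cos θ + -0.2811·sin θ = -0.1082
  γ=atan2(-0.2811,0.2128)=-0.9228;  ψ=arccos(-0.3068)=1.8826;  θ1=γ+ψ≈0.9598
rotate P by −φ2: (0.1256, 0.0000, -0.2811)
  A cos θ + B sin θ = C:  0.0244·cos θ + -0.2811·sin θ = 0.0489
  γ=atan2(-0.2811,0.0244)=-1.4843;  ψ=arccos(0.1732)=1.3968;  θ2=γ+ψ≈-0.0875
φ3=240.0° → target in arm frame (-0.0628, -0.1088)
  A=0.2128, B=-0.2811, C=(l²−L²−A²−y'²−z²)/(2L)=-0.1082
  θ3 = atan2(B,A) + arccos(C/0.3526) = 0.9599

θ₁ = 0.9598, θ₂ = -0.0875, θ₃ = 0.9599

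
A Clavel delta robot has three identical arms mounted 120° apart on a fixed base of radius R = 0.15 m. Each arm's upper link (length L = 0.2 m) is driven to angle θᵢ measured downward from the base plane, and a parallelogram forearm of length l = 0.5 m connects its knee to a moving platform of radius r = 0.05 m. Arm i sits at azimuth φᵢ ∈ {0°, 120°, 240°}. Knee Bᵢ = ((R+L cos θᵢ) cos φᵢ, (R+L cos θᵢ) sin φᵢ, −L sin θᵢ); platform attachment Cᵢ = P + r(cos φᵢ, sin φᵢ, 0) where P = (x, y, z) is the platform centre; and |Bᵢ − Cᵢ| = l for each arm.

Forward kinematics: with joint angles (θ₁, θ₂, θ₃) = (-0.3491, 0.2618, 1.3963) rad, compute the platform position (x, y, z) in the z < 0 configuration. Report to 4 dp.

arm 1 at φ=0.0°: e+L cos θ1 = 0.2879;  centre 1 = (0.2879, 0.0000, 0.0684)
φ2=120.0°: virtual centre (-0.1466, 0.2539, -0.0518), radius l
centre 3 = (0.1347·cos240.0°, 0.1347·sin240.0°, -0.1970) = (-0.0674, -0.1167, -0.1970)
subtract pairs → two planes through P
[-0.8691 0.5078 -0.2403]·P = 0.0010;  [-0.7106 -0.2333 -0.5307]·P = -0.0306
det = 0.5636;  x = 0.0272+-0.5777z,  y = 0.0486+-0.5153z
into |P−centre ₁|² = l²: 1.5993z² + 0.1144z + -0.1750 = 0;  Δ = 1.1323;  z = -0.3685 or 0.2969 → z<0 root = -0.3685
x = 0.2400, y = 0.2384

(0.2400, 0.2384, -0.3685)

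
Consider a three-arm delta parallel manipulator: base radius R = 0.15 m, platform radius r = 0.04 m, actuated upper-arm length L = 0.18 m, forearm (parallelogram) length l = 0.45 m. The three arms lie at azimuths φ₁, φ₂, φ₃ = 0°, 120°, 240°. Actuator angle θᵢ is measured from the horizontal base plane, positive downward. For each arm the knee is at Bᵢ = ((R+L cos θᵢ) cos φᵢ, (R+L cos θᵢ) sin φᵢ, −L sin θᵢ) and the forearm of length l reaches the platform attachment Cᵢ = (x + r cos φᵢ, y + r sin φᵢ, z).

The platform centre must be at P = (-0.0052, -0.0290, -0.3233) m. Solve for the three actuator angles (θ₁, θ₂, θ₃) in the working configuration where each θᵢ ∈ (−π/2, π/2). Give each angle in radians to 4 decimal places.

θ₁ = -0.0873, θ₂ = 0.0004, θ₃ = -0.2615

arm 1 (φ=0.0°): x'=-0.0052, y'=-0.0290
  A=0.1152, B=-0.3233, C=(l²−L²−A²−y'²−z²)/(2L)=0.1430
  γ=atan2(-0.3233,0.1152)=-1.2285;  ψ=arccos(0.4165)=1.1412;  θ1=γ+ψ≈-0.0873
rotate P by −φ2: (-0.0225, 0.0190, -0.3233)
  A cos θ + B sin θ = C:  0.1325·cos θ + -0.3233·sin θ = 0.1324
  θ2 = atan2(B,A) + arccos(C/0.3494) = 0.0004
rotate P by −φ3: (0.0277, 0.0100, -0.3233)
  A cos θ + B sin θ = C:  0.0823·cos θ + -0.3233·sin θ = 0.1631
  θ3 = atan2(B,A) + arccos(C/0.3336) = -0.2615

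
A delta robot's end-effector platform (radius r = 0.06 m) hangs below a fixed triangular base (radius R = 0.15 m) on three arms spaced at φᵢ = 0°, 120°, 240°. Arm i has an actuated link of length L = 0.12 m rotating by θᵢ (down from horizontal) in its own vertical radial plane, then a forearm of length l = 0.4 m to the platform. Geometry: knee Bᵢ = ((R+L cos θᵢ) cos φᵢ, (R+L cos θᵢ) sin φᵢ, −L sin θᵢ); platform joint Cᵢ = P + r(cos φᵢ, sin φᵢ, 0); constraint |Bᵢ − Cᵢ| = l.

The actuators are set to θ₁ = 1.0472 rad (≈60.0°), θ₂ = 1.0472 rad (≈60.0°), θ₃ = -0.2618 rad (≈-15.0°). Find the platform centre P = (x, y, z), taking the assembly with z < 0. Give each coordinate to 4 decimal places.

(-0.0976, -0.1690, -0.3688)

arm 1 at φ=0.0°: ρ1 = 0.1500;  S1 = (0.1500, 0.0000, -0.1039)
φ2=120.0°: virtual centre (-0.0750, 0.1299, -0.1039), radius l
arm 3 at φ=240.0°: ρ3 = 0.2059;  S3 = (-0.1030, -0.1783, 0.0311)
eliminate P² terms by subtracting sphere 1 from 2 and 3
[-0.4500 0.2598 0.0000]·P = 0.0000;  [-0.5059 -0.3566 0.2700]·P = 0.0101
det = 0.2919;  x = -0.0090+0.2403z,  y = -0.0155+0.4161z
quadratic in z: (1.2309)z²+(0.1186)z+(-0.1237)=0, √Δ=0.7893 → z ∈ {-0.3688, 0.2725}; z = -0.3688 (taking z<0)
x = -0.0976, y = -0.1690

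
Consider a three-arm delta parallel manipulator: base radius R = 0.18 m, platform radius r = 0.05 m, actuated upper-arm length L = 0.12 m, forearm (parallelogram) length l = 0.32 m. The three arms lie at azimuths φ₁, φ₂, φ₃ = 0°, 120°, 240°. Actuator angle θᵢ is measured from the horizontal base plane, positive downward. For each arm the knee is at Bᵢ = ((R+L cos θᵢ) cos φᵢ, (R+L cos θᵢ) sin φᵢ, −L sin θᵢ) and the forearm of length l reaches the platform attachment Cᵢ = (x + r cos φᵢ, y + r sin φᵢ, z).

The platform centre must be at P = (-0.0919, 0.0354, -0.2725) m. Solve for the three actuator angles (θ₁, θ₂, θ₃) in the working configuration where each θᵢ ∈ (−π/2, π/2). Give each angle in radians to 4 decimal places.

θ₁ = 1.1342, θ₂ = 0.0873, θ₃ = 0.5239

rotate P by −φ1: (-0.0919, 0.0354, -0.2725)
  A=0.2219, B=-0.2725, C=(l²−L²−A²−y'²−z²)/(2L)=-0.1531
  θ1 = atan2(B,A) + arccos(C/0.3514) = 1.1342
rotate P by −φ2: (0.0766, 0.0619, -0.2725)
  e−x'=0.0534;  (l²−L²−(e−x')²−y'²−z²)/2L = 0.0294
  γ=atan2(-0.2725,0.0534)=-1.3773;  ψ=arccos(0.1060)=1.4646;  θ2=γ+ψ≈0.0873
rotate P by −φ3: (0.0153, -0.0973, -0.2725)
  e−x'=0.1147;  (l²−L²−(e−x')²−y'²−z²)/2L = -0.0370
  θ3 = atan2(B,A) + arccos(C/0.2957) = 0.5239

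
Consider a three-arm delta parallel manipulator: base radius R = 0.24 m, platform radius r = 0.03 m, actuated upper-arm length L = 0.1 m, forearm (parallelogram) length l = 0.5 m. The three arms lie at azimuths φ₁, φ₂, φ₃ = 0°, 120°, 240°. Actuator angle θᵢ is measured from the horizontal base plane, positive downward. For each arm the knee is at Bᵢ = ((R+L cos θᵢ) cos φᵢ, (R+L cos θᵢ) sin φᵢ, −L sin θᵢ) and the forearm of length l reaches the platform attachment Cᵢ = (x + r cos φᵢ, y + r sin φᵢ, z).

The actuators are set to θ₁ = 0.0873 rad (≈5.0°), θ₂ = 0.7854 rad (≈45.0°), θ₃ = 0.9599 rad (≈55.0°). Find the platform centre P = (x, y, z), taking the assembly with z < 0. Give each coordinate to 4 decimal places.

(0.0859, 0.0179, -0.4555)

centre 1 = (0.3096·cos0.0°, 0.3096·sin0.0°, -0.0087) = (0.3096, 0.0000, -0.0087)
centre 2 = (0.2807·cos120.0°, 0.2807·sin120.0°, -0.0707) = (-0.1404, 0.2431, -0.0707)
centre 3 = (0.2674·cos240.0°, 0.2674·sin240.0°, -0.0819) = (-0.1337, -0.2315, -0.0819)
|centre ₂|²−|centre ₁|² = -0.0121;  |centre ₃|²−|centre ₁|² = -0.0177
[-0.8999 0.4862 -0.1240]·P = -0.0121;  [-0.8866 -0.4631 -0.1464]·P = -0.0177
Cramer: x(z) = 0.0168-0.1517z;  y(z) = 0.0061-0.0257z
quadratic in z: (1.0237)z²+(0.1059)z+(-0.1641)=0, √Δ=0.8267 → z ∈ {-0.4555, 0.3520}; z = -0.4555 (taking z<0)
x = 0.0859, y = 0.0179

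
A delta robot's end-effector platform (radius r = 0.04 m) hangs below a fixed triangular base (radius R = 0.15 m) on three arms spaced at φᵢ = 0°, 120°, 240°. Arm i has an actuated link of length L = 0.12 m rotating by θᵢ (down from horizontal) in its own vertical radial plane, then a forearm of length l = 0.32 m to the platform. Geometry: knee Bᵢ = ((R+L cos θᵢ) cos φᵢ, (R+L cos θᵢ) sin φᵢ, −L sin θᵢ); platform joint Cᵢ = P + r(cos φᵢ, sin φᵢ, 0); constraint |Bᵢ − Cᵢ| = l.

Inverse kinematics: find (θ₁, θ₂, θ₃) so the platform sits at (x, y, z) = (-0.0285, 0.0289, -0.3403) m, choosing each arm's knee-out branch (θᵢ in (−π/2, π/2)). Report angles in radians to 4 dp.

θ₁ = 0.9597, θ₂ = 0.6105, θ₃ = 0.8725

arm 1 (φ=0.0°): x'=-0.0285, y'=0.0289
  e−x'=0.1385;  (l²−L²−(e−x')²−y'²−z²)/2L = -0.1993
  θ1 = atan2(B,A) + arccos(C/0.3674) = 0.9597
φ2=120.0° → target in arm frame (0.0393, 0.0102)
  e−x'=0.0707;  (l²−L²−(e−x')²−y'²−z²)/2L = -0.1371
  θ2 = atan2(B,A) + arccos(C/0.3476) = 0.6105
φ3=240.0° → target in arm frame (-0.0108, -0.0391)
  A=0.1208, B=-0.3403, C=(l²−L²−A²−y'²−z²)/(2L)=-0.1830
  θ3 = atan2(B,A) + arccos(C/0.3611) = 0.8725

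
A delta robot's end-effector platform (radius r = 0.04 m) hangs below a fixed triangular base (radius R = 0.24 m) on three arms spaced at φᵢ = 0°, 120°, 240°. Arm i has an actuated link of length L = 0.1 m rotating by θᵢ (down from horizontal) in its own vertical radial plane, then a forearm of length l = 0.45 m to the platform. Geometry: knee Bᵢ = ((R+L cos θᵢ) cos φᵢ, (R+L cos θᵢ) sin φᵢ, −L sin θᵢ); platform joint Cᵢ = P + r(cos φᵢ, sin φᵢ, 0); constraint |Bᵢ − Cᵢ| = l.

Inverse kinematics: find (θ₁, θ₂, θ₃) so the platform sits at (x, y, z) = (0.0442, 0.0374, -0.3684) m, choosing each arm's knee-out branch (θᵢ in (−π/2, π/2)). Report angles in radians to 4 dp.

θ₁ = 0.0007, θ₂ = 0.2622, θ₃ = 0.6981

rotate P by −φ1: (0.0442, 0.0374, -0.3684)
  A=0.1558, B=-0.3684, C=(l²−L²−A²−y'²−z²)/(2L)=0.1555
  √(A²+B²)=0.4000;  θ1 = -1.1707+1.1714 ≈ 0.0007
φ2=120.0° → target in arm frame (0.0103, -0.0570)
  A cos θ + B sin θ = C:  0.1897·cos θ + -0.3684·sin θ = 0.0877
  γ=atan2(-0.3684,0.1897)=-1.0953;  ψ=arccos(0.2117)=1.3575;  θ2=γ+ψ≈0.2622
rotate P by −φ3: (-0.0545, 0.0196, -0.3684)
  e−x'=0.2545;  (l²−L²−(e−x')²−y'²−z²)/2L = -0.0418
  √(A²+B²)=0.4478;  θ3 = -0.9663+1.6644 ≈ 0.6981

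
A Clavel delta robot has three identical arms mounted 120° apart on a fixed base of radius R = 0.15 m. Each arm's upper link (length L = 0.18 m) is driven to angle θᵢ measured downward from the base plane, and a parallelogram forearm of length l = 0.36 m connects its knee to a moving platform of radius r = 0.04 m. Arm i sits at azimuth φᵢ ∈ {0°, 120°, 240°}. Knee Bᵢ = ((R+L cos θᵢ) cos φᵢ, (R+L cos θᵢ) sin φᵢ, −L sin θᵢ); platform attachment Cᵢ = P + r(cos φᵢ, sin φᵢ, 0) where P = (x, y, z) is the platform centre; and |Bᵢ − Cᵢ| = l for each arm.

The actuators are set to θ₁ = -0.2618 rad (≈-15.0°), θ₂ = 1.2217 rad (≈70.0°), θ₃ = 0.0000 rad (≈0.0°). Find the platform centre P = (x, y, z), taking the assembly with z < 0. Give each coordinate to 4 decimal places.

(0.1098, -0.1471, -0.2321)

φ1=0.0°: virtual centre (0.2839, 0.0000, 0.0466), radius l
arm 2 at φ=120.0°: (R−r)+L cos θ2 = 0.1716;  O2 = (-0.0858, 0.1486, -0.1691)
φ3=240.0°: virtual centre (-0.1450, -0.2511, 0.0000), radius l
subtract pairs → two planes through P
plane₁₂: -0.7393x+0.2972y+-0.4315z = -0.0247
det = 0.6262;  x = 0.0192+-0.3903z,  y = -0.0354+0.4810z
into |P−O₁|² = l²: 1.3836z² + 0.0794z + -0.0561 = 0;  Δ = 0.3169;  z = -0.2321 or 0.1747 → z<0 root = -0.2321
x = 0.1098, y = -0.1471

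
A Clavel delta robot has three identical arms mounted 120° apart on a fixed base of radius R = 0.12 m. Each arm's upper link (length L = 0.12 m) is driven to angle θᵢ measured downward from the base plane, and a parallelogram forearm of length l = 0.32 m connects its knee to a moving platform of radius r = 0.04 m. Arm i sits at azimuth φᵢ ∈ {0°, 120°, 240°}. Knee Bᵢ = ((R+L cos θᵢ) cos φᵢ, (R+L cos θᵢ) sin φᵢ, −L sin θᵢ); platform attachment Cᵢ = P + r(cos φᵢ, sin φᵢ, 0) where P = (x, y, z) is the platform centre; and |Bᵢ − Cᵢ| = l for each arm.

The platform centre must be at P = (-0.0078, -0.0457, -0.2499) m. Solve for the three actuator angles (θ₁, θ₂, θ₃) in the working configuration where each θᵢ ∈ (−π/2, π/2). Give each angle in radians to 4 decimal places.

θ₁ = 0.0875, θ₂ = 0.2618, θ₃ = -0.2612

φ1=0.0° → target in arm frame (-0.0078, -0.0457)
  e−x'=0.0878;  (l²−L²−(e−x')²−y'²−z²)/2L = 0.0656
  γ=atan2(-0.2499,0.0878)=-1.2329;  ψ=arccos(0.2478)=1.3204;  θ1=γ+ψ≈0.0875
rotate P by −φ2: (-0.0357, 0.0296, -0.2499)
  A cos θ + B sin θ = C:  0.1157·cos θ + -0.2499·sin θ = 0.0471
  θ2 = atan2(B,A) + arccos(C/0.2754) = 0.2618
rotate P by −φ3: (0.0435, 0.0161, -0.2499)
  A=0.0365, B=-0.2499, C=(l²−L²−A²−y'²−z²)/(2L)=0.0998
  γ=atan2(-0.2499,0.0365)=-1.4257;  ψ=arccos(0.3952)=1.1645;  θ3=γ+ψ≈-0.2612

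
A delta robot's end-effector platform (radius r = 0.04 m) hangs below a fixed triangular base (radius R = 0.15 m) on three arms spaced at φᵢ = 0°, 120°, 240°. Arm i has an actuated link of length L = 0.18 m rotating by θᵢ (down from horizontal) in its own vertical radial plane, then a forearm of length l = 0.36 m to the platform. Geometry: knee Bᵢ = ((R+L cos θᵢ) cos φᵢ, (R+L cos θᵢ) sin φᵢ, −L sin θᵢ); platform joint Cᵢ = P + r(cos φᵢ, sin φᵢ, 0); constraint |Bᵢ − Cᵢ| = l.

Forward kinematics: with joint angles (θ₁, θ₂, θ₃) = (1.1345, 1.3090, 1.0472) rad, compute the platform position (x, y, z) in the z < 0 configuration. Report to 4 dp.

φ1=0.0°: virtual centre (0.1861, 0.0000, -0.1631), radius l
O2 = (0.1566·cos120.0°, 0.1566·sin120.0°, -0.1739) = (-0.0783, 0.1356, -0.1739)
O3 = (0.2000·cos240.0°, 0.2000·sin240.0°, -0.1559) = (-0.1000, -0.1732, -0.1559)
eliminate P² terms by subtracting sphere 1 from 2 and 3
[-0.5287 0.2712 -0.0215]·P = -0.0065;  [-0.5721 -0.3464 0.0145]·P = 0.0031
det = 0.3383;  x = 0.0042+-0.0103z,  y = -0.0158+0.0590z
into |P−O₁|² = l²: 1.0036z² + 0.3282z + -0.0697 = 0;  Δ = 0.3873;  z = -0.4736 or 0.1466 → z<0 root = -0.4736
x = 0.0091, y = -0.0437

(0.0091, -0.0437, -0.4736)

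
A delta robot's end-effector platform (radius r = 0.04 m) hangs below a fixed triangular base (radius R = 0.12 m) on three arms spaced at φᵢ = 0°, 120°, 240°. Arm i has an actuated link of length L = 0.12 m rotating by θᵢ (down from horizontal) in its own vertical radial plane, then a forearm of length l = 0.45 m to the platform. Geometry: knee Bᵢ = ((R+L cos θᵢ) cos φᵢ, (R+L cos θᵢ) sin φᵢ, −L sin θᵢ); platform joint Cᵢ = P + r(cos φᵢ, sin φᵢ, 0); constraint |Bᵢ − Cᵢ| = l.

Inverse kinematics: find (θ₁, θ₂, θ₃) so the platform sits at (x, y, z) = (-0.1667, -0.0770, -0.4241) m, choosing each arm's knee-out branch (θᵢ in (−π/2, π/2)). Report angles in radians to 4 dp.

rotate P by −φ1: (-0.1667, -0.0770, -0.4241)
  A=0.2467, B=-0.4241, C=(l²−L²−A²−y'²−z²)/(2L)=-0.2440
  θ1 = atan2(B,A) + arccos(C/0.4906) = 1.0473
rotate P by −φ2: (0.0167, 0.1829, -0.4241)
  e−x'=0.0633;  (l²−L²−(e−x')²−y'²−z²)/2L = -0.1217
  θ2 = atan2(B,A) + arccos(C/0.4288) = 0.4361
φ3=240.0° → target in arm frame (0.1500, -0.1059)
  A=-0.0700, B=-0.4241, C=(l²−L²−A²−y'²−z²)/(2L)=-0.0328
  θ3 = atan2(B,A) + arccos(C/0.4298) = -0.0873

θ₁ = 1.0473, θ₂ = 0.4361, θ₃ = -0.0873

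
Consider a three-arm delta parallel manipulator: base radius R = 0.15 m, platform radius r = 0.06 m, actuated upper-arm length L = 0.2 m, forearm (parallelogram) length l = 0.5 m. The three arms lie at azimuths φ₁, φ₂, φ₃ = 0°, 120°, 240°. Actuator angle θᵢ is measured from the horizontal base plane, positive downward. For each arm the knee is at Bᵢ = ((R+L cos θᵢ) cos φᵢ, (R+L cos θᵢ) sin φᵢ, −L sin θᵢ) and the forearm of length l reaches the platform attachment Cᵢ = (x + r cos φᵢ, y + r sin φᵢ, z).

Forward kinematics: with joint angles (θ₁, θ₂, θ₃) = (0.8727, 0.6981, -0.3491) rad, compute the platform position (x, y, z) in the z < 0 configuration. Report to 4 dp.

O1 = (0.2186·cos0.0°, 0.2186·sin0.0°, -0.1532) = (0.2186, 0.0000, -0.1532)
arm 2 at φ=120.0°: ρ2 = 0.2432;  O2 = (-0.1216, 0.2106, -0.1286)
O3 = (0.2779·cos240.0°, 0.2779·sin240.0°, 0.0684) = (-0.1390, -0.2407, 0.0684)
eliminate P² terms by subtracting sphere 1 from 2 and 3
plane₁₂: -0.6803x+0.4213y+0.0493z = 0.0044
Cramer: x(z) = -0.0106+0.3348z;  y(z) = -0.0065+0.4235z
into |P−O₁|² = l²: 1.2914z² + 0.1475z + -0.1740 = 0;  Δ = 0.9206;  z = -0.4286 or 0.3144 → z<0 root = -0.4286
x = -0.1540, y = -0.1880

(-0.1540, -0.1880, -0.4286)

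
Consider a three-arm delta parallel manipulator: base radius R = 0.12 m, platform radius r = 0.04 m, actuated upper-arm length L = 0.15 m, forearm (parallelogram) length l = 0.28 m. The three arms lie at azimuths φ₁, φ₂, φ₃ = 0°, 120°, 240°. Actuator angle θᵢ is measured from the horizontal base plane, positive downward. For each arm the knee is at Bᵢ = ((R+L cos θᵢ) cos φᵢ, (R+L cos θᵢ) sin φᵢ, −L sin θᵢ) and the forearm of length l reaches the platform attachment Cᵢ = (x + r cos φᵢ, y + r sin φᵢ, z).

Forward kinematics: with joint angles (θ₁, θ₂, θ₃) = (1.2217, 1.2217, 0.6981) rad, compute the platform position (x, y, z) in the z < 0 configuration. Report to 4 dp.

O1 = (0.1313·cos0.0°, 0.1313·sin0.0°, -0.1410) = (0.1313, 0.0000, -0.1410)
O2 = (0.1313·cos120.0°, 0.1313·sin120.0°, -0.1410) = (-0.0657, 0.1137, -0.1410)
φ3=240.0°: virtual centre (-0.0975, -0.1688, -0.0964), radius l
subtract pairs → two planes through P
[-0.3939 0.2274 0.0000]·P = 0.0000;  [-0.4575 -0.3376 0.0891]·P = 0.0102
Cramer: x(z) = -0.0098+0.0855z;  y(z) = -0.0169+0.1480z
into |P−O₁|² = l²: 1.0292z² + 0.2528z + -0.0383 = 0;  Δ = 0.2218;  z = -0.3516 or 0.1060 → z<0 root = -0.3516
x = -0.0398, y = -0.0690

(-0.0398, -0.0690, -0.3516)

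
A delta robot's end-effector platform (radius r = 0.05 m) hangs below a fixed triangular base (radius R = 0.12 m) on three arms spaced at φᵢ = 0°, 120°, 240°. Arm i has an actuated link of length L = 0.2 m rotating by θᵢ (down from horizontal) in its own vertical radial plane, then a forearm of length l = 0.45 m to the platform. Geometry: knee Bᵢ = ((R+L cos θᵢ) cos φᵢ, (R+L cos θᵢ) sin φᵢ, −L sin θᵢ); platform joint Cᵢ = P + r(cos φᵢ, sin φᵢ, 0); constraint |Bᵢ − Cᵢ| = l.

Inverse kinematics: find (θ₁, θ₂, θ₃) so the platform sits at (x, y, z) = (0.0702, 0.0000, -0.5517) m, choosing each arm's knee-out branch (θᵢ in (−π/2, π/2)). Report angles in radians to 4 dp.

θ₁ = 0.6979, θ₂ = 0.9597, θ₃ = 0.9597

φ1=0.0° → target in arm frame (0.0702, 0.0000)
  A cos θ + B sin θ = C:  -0.0002·cos θ + -0.5517·sin θ = -0.3547
  γ=atan2(-0.5517,-0.0002)=-1.5712;  ψ=arccos(-0.6429)=2.2691;  θ1=γ+ψ≈0.6979
rotate P by −φ2: (-0.0351, -0.0608, -0.5517)
  e−x'=0.1051;  (l²−L²−(e−x')²−y'²−z²)/2L = -0.3915
  γ=atan2(-0.5517,0.1051)=-1.3825;  ψ=arccos(-0.6972)=2.3422;  θ2=γ+ψ≈0.9597
rotate P by −φ3: (-0.0351, 0.0608, -0.5517)
  A=0.1051, B=-0.5517, C=(l²−L²−A²−y'²−z²)/(2L)=-0.3915
  √(A²+B²)=0.5616;  θ3 = -1.3825+2.3422 ≈ 0.9597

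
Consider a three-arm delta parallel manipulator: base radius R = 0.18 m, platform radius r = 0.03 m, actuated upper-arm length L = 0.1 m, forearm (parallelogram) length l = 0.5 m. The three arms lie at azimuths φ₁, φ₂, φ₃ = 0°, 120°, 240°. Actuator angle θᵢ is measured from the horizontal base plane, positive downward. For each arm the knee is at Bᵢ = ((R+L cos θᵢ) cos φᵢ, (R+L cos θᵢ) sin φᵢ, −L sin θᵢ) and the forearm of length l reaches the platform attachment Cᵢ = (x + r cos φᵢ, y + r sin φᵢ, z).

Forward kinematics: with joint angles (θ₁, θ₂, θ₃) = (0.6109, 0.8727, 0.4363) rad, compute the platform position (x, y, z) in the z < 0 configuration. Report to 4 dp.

φ1=0.0°: virtual centre (0.2319, 0.0000, -0.0574), radius l
arm 2 at φ=120.0°: (R−r)+L cos θ2 = 0.2143;  O2 = (-0.1071, 0.1856, -0.0766)
arm 3 at φ=240.0°: (R−r)+L cos θ3 = 0.2406;  O3 = (-0.1203, -0.2084, -0.0423)
|O₂|²−|O₁|² = -0.0053;  |O₃|²−|O₁|² = 0.0026
[-0.6781 0.3711 -0.0385]·P = -0.0053;  [-0.7045 -0.4168 0.0302]·P = 0.0026
det = 0.5441;  x = 0.0023+-0.0089z,  y = -0.0101+0.0875z
into |P−O₁|² = l²: 1.0077z² + 0.1170z + -0.1939 = 0;  Δ = 0.7952;  z = -0.5005 or 0.3844 → z<0 root = -0.5005
x = 0.0067, y = -0.0539

(0.0067, -0.0539, -0.5005)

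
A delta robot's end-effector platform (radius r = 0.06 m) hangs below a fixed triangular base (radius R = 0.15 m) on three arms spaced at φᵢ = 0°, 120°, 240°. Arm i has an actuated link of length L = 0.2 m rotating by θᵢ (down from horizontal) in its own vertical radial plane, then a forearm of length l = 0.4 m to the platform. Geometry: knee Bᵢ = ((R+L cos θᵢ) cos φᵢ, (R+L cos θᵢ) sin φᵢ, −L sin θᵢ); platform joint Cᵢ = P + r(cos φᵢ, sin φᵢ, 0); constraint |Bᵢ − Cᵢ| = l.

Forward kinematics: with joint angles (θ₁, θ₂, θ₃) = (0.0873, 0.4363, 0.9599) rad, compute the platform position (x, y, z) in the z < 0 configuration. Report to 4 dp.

S1 = (0.2892·cos0.0°, 0.2892·sin0.0°, -0.0174) = (0.2892, 0.0000, -0.0174)
S2 = (0.2713·cos120.0°, 0.2713·sin120.0°, -0.0845) = (-0.1356, 0.2349, -0.0845)
φ3=240.0°: virtual centre (-0.1024, -0.1773, -0.1638), radius l
|S₂|²−|S₁|² = -0.0032;  |S₃|²−|S₁|² = -0.0152
linear system: -0.8497x+0.4698y = -0.0032−-0.1342z; -0.7832x+-0.3546y = -0.0152−-0.2928z
Cramer: x(z) = 0.0124-0.2766z;  y(z) = 0.0155-0.2147z
sphere 1 gives Az²+Bz+C=0 with A=1.1226, B=0.1814, C=-0.0828;  B²−4AC=0.4048;  roots -0.3641, 0.2026;  negative root z = -0.3641
x = 0.1131, y = 0.0937

(0.1131, 0.0937, -0.3641)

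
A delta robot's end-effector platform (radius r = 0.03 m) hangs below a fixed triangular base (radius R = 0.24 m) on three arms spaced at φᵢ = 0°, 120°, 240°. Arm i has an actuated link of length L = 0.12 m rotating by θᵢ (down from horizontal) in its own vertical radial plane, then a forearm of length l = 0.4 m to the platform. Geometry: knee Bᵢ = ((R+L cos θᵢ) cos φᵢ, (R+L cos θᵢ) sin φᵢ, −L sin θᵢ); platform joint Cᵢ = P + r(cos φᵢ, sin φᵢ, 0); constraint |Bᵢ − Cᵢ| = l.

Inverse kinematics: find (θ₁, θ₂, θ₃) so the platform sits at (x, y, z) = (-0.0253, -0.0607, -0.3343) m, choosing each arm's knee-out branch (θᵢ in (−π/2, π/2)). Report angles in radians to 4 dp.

arm 1 (φ=0.0°): x'=-0.0253, y'=-0.0607
  A cos θ + B sin θ = C:  0.2353·cos θ + -0.3343·sin θ = -0.1050
  θ1 = atan2(B,A) + arccos(C/0.4088) = 0.8731
rotate P by −φ2: (-0.0399, 0.0523, -0.3343)
  A cos θ + B sin θ = C:  0.2499·cos θ + -0.3343·sin θ = -0.1306
  γ=atan2(-0.3343,0.2499)=-0.9288;  ψ=arccos(-0.3129)=1.8891;  θ2=γ+ψ≈0.9602
φ3=240.0° → target in arm frame (0.0652, 0.0084)
  A=0.1448, B=-0.3343, C=(l²−L²−A²−y'²−z²)/(2L)=0.0534
  γ=atan2(-0.3343,0.1448)=-1.1621;  ψ=arccos(0.1465)=1.4238;  θ3=γ+ψ≈0.2617

θ₁ = 0.8731, θ₂ = 0.9602, θ₃ = 0.2617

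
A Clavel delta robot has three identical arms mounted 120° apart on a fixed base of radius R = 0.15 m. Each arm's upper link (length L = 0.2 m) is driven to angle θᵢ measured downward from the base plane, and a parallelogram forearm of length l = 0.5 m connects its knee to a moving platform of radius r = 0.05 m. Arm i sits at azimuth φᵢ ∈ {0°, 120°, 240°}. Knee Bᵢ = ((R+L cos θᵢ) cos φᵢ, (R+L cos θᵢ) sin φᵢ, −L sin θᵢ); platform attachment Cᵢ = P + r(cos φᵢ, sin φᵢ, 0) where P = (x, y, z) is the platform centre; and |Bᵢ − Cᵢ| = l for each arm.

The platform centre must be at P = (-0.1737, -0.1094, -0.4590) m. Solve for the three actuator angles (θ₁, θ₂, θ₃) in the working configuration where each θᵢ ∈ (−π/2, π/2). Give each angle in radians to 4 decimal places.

rotate P by −φ1: (-0.1737, -0.1094, -0.4590)
  A=0.2737, B=-0.4590, C=(l²−L²−A²−y'²−z²)/(2L)=-0.2189
  γ=atan2(-0.4590,0.2737)=-1.0331;  ψ=arccos(-0.4096)=1.9928;  θ1=γ+ψ≈0.9597
arm 2 (φ=120.0°): x'=-0.0079, y'=0.2051
  e−x'=0.1079;  (l²−L²−(e−x')²−y'²−z²)/2L = -0.1360
  √(A²+B²)=0.4715;  θ2 = -1.3399+1.8634 ≈ 0.5235
rotate P by −φ3: (0.1816, -0.0957, -0.4590)
  A=-0.0816, B=-0.4590, C=(l²−L²−A²−y'²−z²)/(2L)=-0.0413
  θ3 = atan2(B,A) + arccos(C/0.4662) = -0.0873

θ₁ = 0.9597, θ₂ = 0.5235, θ₃ = -0.0873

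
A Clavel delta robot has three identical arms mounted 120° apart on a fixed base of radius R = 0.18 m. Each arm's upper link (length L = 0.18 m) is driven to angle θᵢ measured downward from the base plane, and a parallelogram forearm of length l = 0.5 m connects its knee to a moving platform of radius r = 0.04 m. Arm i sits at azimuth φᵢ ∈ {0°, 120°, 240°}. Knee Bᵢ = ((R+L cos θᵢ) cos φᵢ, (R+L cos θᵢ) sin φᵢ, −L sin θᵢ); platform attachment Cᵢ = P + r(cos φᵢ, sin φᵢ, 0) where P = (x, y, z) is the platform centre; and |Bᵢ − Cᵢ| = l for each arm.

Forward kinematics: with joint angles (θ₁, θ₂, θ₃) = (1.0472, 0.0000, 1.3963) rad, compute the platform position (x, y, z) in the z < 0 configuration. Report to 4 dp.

arm 1 at φ=0.0°: e+L cos θ1 = 0.2300;  O1 = (0.2300, 0.0000, -0.1559)
O2 = (0.3200·cos120.0°, 0.3200·sin120.0°, 0.0000) = (-0.1600, 0.2771, 0.0000)
arm 3 at φ=240.0°: e+L cos θ3 = 0.1713;  O3 = (-0.0856, -0.1483, -0.1773)
eliminate P² terms by subtracting sphere 1 from 2 and 3
[-0.7800 0.5543 0.3118]·P = 0.0252;  [-0.6312 -0.2966 -0.0428]·P = -0.0164
Cramer: x(z) = 0.0028+0.1183z;  y(z) = 0.0494-0.3960z
quadratic in z: (1.1708)z²+(0.2189)z+(-0.1716)=0, √Δ=0.9229 → z ∈ {-0.4876, 0.3007}; z = -0.4876 (taking z<0)
x = -0.0549, y = 0.2425

(-0.0549, 0.2425, -0.4876)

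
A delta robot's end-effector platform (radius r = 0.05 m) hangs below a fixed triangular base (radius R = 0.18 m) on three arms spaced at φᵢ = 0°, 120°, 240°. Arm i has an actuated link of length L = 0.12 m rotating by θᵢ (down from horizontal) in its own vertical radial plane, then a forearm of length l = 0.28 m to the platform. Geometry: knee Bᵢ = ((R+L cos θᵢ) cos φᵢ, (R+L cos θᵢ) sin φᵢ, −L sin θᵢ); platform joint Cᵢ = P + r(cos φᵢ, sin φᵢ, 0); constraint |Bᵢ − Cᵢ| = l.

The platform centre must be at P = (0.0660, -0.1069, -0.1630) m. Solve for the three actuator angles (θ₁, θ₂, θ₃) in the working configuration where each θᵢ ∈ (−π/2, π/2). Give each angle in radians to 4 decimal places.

φ1=0.0° → target in arm frame (0.0660, -0.1069)
  A cos θ + B sin θ = C:  0.0640·cos θ + -0.1630·sin θ = 0.0913
  γ=atan2(-0.1630,0.0640)=-1.1967;  ψ=arccos(0.5213)=1.0225;  θ1=γ+ψ≈-0.1742
arm 2 (φ=120.0°): x'=-0.1256, y'=-0.0037
  A cos θ + B sin θ = C:  0.2556·cos θ + -0.1630·sin θ = -0.1163
  θ2 = atan2(B,A) + arccos(C/0.3031) = 1.3967
φ3=240.0° → target in arm frame (0.0596, 0.1106)
  A=0.0704, B=-0.1630, C=(l²−L²−A²−y'²−z²)/(2L)=0.0843
  γ=atan2(-0.1630,0.0704)=-1.1630;  ψ=arccos(0.4749)=1.0759;  θ3=γ+ψ≈-0.0870

θ₁ = -0.1742, θ₂ = 1.3967, θ₃ = -0.0870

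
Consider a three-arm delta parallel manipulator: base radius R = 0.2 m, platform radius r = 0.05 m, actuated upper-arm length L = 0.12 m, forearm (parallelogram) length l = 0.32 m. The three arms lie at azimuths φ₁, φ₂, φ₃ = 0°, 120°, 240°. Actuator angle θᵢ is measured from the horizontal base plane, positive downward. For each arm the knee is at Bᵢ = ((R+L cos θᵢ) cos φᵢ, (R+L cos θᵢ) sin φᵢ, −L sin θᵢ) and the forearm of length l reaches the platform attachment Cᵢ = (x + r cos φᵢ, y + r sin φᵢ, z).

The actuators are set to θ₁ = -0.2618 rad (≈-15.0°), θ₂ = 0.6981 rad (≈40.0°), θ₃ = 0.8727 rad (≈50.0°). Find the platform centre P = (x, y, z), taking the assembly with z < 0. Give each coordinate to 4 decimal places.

S1 = (0.2659·cos0.0°, 0.2659·sin0.0°, 0.0311) = (0.2659, 0.0000, 0.0311)
arm 2 at φ=120.0°: (R−r)+L cos θ2 = 0.2419;  S2 = (-0.1210, 0.2095, -0.0771)
S3 = (0.2271·cos240.0°, 0.2271·sin240.0°, -0.0919) = (-0.1136, -0.1967, -0.0919)
eliminate P² terms by subtracting sphere 1 from 2 and 3
plane₁₂: -0.7737x+0.4190y+-0.2164z = -0.0072
Cramer: x(z) = 0.0124-0.3024z;  y(z) = 0.0057-0.0419z
quadratic in z: (1.0932)z²+(0.0907)z+(-0.0371)=0, √Δ=0.4130 → z ∈ {-0.2304, 0.1474}; z = -0.2304 (taking z<0)
x = 0.0820, y = 0.0153

(0.0820, 0.0153, -0.2304)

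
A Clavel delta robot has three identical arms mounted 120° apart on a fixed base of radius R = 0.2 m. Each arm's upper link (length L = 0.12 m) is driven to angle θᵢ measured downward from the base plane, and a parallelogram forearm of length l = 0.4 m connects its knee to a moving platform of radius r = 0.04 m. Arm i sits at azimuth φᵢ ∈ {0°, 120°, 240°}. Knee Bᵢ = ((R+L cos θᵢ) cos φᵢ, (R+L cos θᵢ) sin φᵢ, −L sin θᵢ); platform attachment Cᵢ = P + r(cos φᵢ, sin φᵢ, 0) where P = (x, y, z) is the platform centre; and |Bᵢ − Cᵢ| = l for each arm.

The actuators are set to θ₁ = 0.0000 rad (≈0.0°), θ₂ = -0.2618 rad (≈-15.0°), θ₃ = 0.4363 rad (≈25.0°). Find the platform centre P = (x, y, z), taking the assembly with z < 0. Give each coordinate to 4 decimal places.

S1 = (0.2800·cos0.0°, 0.2800·sin0.0°, 0.0000) = (0.2800, 0.0000, 0.0000)
φ2=120.0°: virtual centre (-0.1380, 0.2389, 0.0311), radius l
φ3=240.0°: virtual centre (-0.1344, -0.2328, -0.0507), radius l
eliminate P² terms by subtracting sphere 1 from 2 and 3
plane₁₂: -0.8359x+0.4779y+0.0621z = -0.0013
Cramer: x(z) = 0.0030-0.0249z;  y(z) = 0.0024-0.1735z
sphere 1 gives Az²+Bz+C=0 with A=1.0307, B=0.0129, C=-0.0832;  B²−4AC=0.3434;  roots -0.2905, 0.2780;  negative root z = -0.2905
x = 0.0102, y = 0.0529

(0.0102, 0.0529, -0.2905)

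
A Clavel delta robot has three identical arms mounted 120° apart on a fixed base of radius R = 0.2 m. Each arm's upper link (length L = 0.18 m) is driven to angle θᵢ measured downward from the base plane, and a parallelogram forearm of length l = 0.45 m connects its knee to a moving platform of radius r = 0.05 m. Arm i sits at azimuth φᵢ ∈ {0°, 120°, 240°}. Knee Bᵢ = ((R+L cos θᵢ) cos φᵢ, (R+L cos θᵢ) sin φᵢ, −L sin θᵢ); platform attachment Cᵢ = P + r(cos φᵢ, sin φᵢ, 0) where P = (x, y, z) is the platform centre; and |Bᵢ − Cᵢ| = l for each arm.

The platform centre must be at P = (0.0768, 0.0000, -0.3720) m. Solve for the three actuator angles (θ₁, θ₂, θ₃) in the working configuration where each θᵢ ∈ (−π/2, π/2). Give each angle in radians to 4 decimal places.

θ₁ = 0.0000, θ₂ = 0.5235, θ₃ = 0.5235

rotate P by −φ1: (0.0768, 0.0000, -0.3720)
  A cos θ + B sin θ = C:  0.0732·cos θ + -0.3720·sin θ = 0.0732
  γ=atan2(-0.3720,0.0732)=-1.3765;  ψ=arccos(0.1931)=1.3765;  θ1=γ+ψ≈0.0000
φ2=120.0° → target in arm frame (-0.0384, -0.0665)
  A=0.1884, B=-0.3720, C=(l²−L²−A²−y'²−z²)/(2L)=-0.0228
  θ2 = atan2(B,A) + arccos(C/0.4170) = 0.5235
φ3=240.0° → target in arm frame (-0.0384, 0.0665)
  A=0.1884, B=-0.3720, C=(l²−L²−A²−y'²−z²)/(2L)=-0.0228
  √(A²+B²)=0.4170;  θ3 = -1.1020+1.6255 ≈ 0.5235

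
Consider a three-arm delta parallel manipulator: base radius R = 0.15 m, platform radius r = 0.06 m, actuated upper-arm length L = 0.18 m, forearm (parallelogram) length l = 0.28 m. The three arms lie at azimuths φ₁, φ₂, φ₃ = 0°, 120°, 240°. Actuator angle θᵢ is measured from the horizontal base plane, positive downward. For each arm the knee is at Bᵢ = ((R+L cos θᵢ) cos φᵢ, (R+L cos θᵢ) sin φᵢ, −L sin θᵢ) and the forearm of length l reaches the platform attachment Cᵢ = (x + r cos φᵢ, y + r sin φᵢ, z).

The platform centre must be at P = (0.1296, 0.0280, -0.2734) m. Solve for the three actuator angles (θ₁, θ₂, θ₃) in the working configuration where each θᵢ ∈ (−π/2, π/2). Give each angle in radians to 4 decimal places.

rotate P by −φ1: (0.1296, 0.0280, -0.2734)
  A cos θ + B sin θ = C:  -0.0396·cos θ + -0.2734·sin θ = -0.0864
  γ=atan2(-0.2734,-0.0396)=-1.7146;  ψ=arccos(-0.3127)=1.8888;  θ1=γ+ψ≈0.1742
arm 2 (φ=120.0°): x'=-0.0406, y'=-0.1262
  A=0.1306, B=-0.2734, C=(l²−L²−A²−y'²−z²)/(2L)=-0.1715
  √(A²+B²)=0.3030;  θ2 = -1.1253+2.1724 ≈ 1.0471
φ3=240.0° → target in arm frame (-0.0890, 0.0982)
  e−x'=0.1790;  (l²−L²−(e−x')²−y'²−z²)/2L = -0.1957
  θ3 = atan2(B,A) + arccos(C/0.3268) = 1.2219

θ₁ = 0.1742, θ₂ = 1.0471, θ₃ = 1.2219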